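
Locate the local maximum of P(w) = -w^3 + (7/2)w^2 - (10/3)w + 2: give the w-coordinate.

5/3

Critical points: P'(w) = -3w^2 + 7w - 10/3 vanishes at w = 2/3, 5/3.
P''(w) = -6w + 7. P''(2/3) = 3 > 0 ⇒ local minimum; P''(5/3) = -3 < 0 ⇒ local maximum.
So the local maximum value is P(5/3) = 83/54.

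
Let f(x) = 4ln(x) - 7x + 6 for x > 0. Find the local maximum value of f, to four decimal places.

-0.2385

f'(x) = 4/x − 7 = 0 gives x = 4/7.
f''(x) = -4/x², which is negative for x > 0, so this is a local maximum.
f(4/7) = 4·ln(4/7) - 4 + 6 ≈ -0.2385.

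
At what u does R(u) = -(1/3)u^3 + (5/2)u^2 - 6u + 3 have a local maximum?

R'(u) = -u^2 + 5u - 6 = 0 at u = 2, 3.
R''(u) = -2u + 5. R''(2) = 1 > 0 ⇒ local minimum; R''(3) = -1 < 0 ⇒ local maximum.
Thus R has its local maximum at u = 3, with value -3/2.

3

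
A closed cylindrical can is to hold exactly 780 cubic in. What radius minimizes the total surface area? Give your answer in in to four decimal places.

4.9885

With radius r and height h, πr²h = 780 so h = 780/(πr²), and S(r) = 2πr² + 2πrh = 2πr² + 2·780/r.
S'(r) = 4πr − 2·780/r² = 0 ⇒ r³ = 780/(2π), so r ≈ 4.9885 and h = 2r ≈ 9.9770.
S''(r) = 4π + 4·780/r³ > 0, so this is the minimum; S ≈ 469.0772.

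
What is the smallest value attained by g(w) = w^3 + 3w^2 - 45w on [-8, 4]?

The derivative is 3w^2 + 6w - 45, which vanishes at w = -5 and w = 3.
Candidates: g(-8) = 40, g(-5) = 175, g(3) = -81, g(4) = -68.
The minimum over the interval is -81, attained at w = 3.

-81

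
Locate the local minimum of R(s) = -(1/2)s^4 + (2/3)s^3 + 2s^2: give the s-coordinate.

R'(s) = -2s^3 + 2s^2 + 4s = 0 at s = -1, 0, 2.
R''(s) = -6s^2 + 4s + 4. R''(-1) = -6 < 0 ⇒ local maximum; R''(0) = 4 > 0 ⇒ local minimum; R''(2) = -12 < 0 ⇒ local maximum.
The local minimum is R(0) = 0.

0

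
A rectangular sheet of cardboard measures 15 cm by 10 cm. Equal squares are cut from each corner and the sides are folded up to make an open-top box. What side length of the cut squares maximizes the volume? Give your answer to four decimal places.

1.9619

With cut size x, the volume is V(x) = x(15 − 2x)(10 − 2x) for 0 < x < 5.
V'(x) = 12x^2 − 100x + 150. Setting V'(x) = 0 gives x ≈ 1.9619 (the root in (0, 5)).
V''(x) = 24x − 100 is negative there, so this is the maximum; V ≈ 132.0382.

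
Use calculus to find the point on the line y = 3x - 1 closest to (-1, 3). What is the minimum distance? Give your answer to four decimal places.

2.2136

Minimize D(x)^2 = (x + 1)^2 + (3x - 4)^2.
d/dx[D^2] = 2(x + 1) + 2·3·(3x - 4) = 0 ⇒ x = 11/10.
Then y = 23/10 and the distance is √(49/10) ≈ 2.2136.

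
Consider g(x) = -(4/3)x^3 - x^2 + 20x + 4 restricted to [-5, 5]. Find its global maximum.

g'(x) = -4x^2 - 2x + 20, which vanishes at x = -5/2 and x = 2.
Compare values at every candidate in [-5, 5]: g(-5) = 137/3,  g(-5/2) = -377/12,  g(2) = 88/3,  g(5) = -263/3.
The maximum over the interval is 137/3, attained at x = -5.

137/3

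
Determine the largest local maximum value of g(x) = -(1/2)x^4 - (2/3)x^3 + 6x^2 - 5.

Critical points: g'(x) = -2x^3 - 2x^2 + 12x vanishes at x = -3, 0, 2.
Since g''(x) = -6x^2 - 4x + 12, we get g''(-3) = -30 < 0 ⇒ local maximum; g''(0) = 12 > 0 ⇒ local minimum; g''(2) = -20 < 0 ⇒ local maximum.
Thus g has its largest local maximum at x = -3, with value 53/2.

53/2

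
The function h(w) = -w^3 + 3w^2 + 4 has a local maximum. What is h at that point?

8

h'(w) = -3w^2 + 6w = 0 at w = 0, 2.
Since h''(w) = -6w + 6, we get h''(0) = 6 > 0 ⇒ local minimum; h''(2) = -6 < 0 ⇒ local maximum.
So the local maximum value is h(2) = 8.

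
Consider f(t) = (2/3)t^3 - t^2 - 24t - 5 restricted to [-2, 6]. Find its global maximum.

101/3

Differentiating, f'(t) = 2t^2 - 2t - 24; whose only zero in [-2, 6] is t = 4.
Candidates: f(-2) = 101/3; f(4) = -223/3; f(6) = -41.
The maximum over the interval is 101/3, attained at t = -2.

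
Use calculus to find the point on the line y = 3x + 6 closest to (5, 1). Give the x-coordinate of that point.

-1

Minimize D(x)^2 = (x - 5)^2 + (3x + 5)^2.
d/dx[D^2] = 2(x - 5) + 2·3·(3x + 5) = 0 ⇒ x = -1.
Then y = 3 and the distance is √(40) ≈ 6.3246.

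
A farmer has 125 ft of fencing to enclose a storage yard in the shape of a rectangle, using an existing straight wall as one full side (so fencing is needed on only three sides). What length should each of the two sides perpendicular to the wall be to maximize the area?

Let the sides perpendicular to the wall have length x and the parallel side y, so 2x + y = 125 and the area is A = xy = x(125 − 2x).
A'(x) = 125 − 4x = 0 gives x = 125/4, and A''(x) = −4 < 0 confirms a maximum.
Then y = 125 − 2·125/4 = 125/2 and A = 15625/8.

125/4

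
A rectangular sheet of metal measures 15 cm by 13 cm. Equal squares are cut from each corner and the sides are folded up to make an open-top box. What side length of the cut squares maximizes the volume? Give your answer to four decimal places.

2.3155

With cut size x, the volume is V(x) = x(15 − 2x)(13 − 2x) for 0 < x < 6.5.
V'(x) = 12x^2 − 112x + 195. Setting V'(x) = 0 gives x ≈ 2.3155 (the root in (0, 6.5)).
V''(x) = 24x − 112 is negative there, so this is the maximum; V ≈ 200.9348.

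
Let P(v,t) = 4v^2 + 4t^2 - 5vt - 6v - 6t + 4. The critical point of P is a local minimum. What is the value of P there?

∂P/∂v = 8v - 5t - 6 = 0 and ∂P/∂t = -5v + 8t - 6 = 0, so (v, t) = (2, 2).
The Hessian has P_{vv} = 8, P_{tt} = 8, P_{vt} = -5, giving D = 39 > 0 with P_{vv} > 0, so the point is a local minimum.
P(2, 2) = -8.

-8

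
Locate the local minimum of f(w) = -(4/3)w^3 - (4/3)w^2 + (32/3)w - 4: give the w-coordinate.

-2

f'(w) = -4w^2 - (8/3)w + 32/3 = 0 at w = -2, 4/3.
Second-derivative test with f''(w) = -8w - 8/3: f''(-2) = 40/3 > 0 ⇒ local minimum; f''(4/3) = -40/3 < 0 ⇒ local maximum.
So the local minimum value is f(-2) = -20.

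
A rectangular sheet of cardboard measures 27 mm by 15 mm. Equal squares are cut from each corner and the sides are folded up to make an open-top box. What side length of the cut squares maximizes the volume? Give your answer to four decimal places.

3.0949

With cut size x, the volume is V(x) = x(27 − 2x)(15 − 2x) for 0 < x < 7.5.
V'(x) = 12x^2 − 168x + 405. Setting V'(x) = 0 gives x ≈ 3.0949 (the root in (0, 7.5)).
V''(x) = 24x − 168 is negative there, so this is the maximum; V ≈ 567.4252.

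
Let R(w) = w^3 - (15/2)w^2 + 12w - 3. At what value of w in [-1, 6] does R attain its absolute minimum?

-1

Differentiating, R'(w) = 3w^2 - 15w + 12; which vanishes at w = 1 and w = 4.
Candidates: R(-1) = -47/2,  R(1) = 5/2,  R(4) = -11,  R(6) = 15.
Hence the absolute minimum is -47/2 at w = -1.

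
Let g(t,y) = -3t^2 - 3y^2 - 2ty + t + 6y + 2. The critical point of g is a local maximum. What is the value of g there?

∂g/∂t = -6t - 2y + 1 = 0 and ∂g/∂y = -2t - 6y + 6 = 0, so (t, y) = (-3/16, 17/16).
The Hessian has g_{tt} = -6, g_{yy} = -6, g_{ty} = -2, giving D = 32 > 0 with g_{tt} < 0, so the point is a local maximum.
g(-3/16, 17/16) = 163/32.

163/32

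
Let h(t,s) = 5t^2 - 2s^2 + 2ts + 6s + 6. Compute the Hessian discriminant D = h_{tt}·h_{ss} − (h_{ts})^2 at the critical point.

∂h/∂t = 10t + 2s = 0 and ∂h/∂s = 2t - 4s + 6 = 0, so (t, s) = (-3/11, 15/11).
The Hessian has h_{tt} = 10, h_{ss} = -4, h_{ts} = 2, giving D = -44 < 0, so the point is a saddle point.
D = (10)·(-4) − (2)^2 = -44.

-44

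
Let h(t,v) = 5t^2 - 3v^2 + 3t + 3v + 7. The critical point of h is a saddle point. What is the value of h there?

73/10

∂h/∂t = 10t + 3 = 0 and ∂h/∂v = -6v + 3 = 0, so (t, v) = (-3/10, 1/2).
The Hessian has h_{tt} = 10, h_{vv} = -6, h_{tv} = 0, giving D = -60 < 0, so the point is a saddle point.
h(-3/10, 1/2) = 73/10.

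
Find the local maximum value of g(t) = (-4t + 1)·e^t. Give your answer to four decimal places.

1.8895

Differentiating with the product rule gives g'(t) = (-4t - 3)·e^t. Since e^t > 0, the only critical point is t = -3/4.
g''(-3/4) has the same sign as -4 < 0, so this is a local maximum.
g(-3/4) = (4)·e^(-3/4) ≈ 1.8895.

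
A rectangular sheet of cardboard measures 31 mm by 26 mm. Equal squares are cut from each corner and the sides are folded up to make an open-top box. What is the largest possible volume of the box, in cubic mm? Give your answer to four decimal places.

With cut size x, the volume is V(x) = x(31 − 2x)(26 − 2x) for 0 < x < 13.
V'(x) = 12x^2 − 228x + 806. Setting V'(x) = 0 gives x ≈ 4.6955 (the root in (0, 13)).
V''(x) = 24x − 228 is negative there, so this is the maximum; V ≈ 1685.2332.

1685.2332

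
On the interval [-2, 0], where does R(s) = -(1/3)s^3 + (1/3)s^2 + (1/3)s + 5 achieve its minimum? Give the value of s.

-1/3

R'(s) = -s^2 + (2/3)s + 1/3, whose only zero in [-2, 0] is s = -1/3.
Candidates: R(-2) = 25/3,  R(-1/3) = 400/81,  R(0) = 5.
Hence the absolute minimum is 400/81 at s = -1/3.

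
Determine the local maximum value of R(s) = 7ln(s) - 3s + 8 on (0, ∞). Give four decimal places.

R'(s) = 7/s − 3 = 0 gives s = 7/3.
R''(s) = -7/s², which is negative for s > 0, so this is a local maximum.
R(7/3) = 7·ln(7/3) - 7 + 8 ≈ 6.9311.

6.9311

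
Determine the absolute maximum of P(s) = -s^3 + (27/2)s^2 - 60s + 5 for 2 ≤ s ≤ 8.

-69

The derivative is -3s^2 + 27s - 60, which vanishes at s = 4 and s = 5.
Evaluating at the critical points and endpoints: P(2) = -69; P(4) = -83; P(5) = -165/2; P(8) = -123.
So the maximum is P(2) = -69.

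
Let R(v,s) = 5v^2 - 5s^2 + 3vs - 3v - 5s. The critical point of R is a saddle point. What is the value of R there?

35/109

∂R/∂v = 10v + 3s - 3 = 0 and ∂R/∂s = 3v - 10s - 5 = 0, so (v, s) = (45/109, -41/109).
The Hessian has R_{vv} = 10, R_{ss} = -10, R_{vs} = 3, giving D = -109 < 0, so the point is a saddle point.
R(45/109, -41/109) = 35/109.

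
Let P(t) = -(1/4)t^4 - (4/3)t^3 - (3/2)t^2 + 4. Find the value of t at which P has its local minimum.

P'(t) = -t^3 - 4t^2 - 3t = 0 at t = -3, -1, 0.
Since P''(t) = -3t^2 - 8t - 3, we get P''(-3) = -6 < 0 ⇒ local maximum; P''(-1) = 2 > 0 ⇒ local minimum; P''(0) = -3 < 0 ⇒ local maximum.
The local minimum is P(-1) = 43/12.

-1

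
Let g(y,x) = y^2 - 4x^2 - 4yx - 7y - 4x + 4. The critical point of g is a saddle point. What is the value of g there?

15/8

∂g/∂y = 2y - 4x - 7 = 0 and ∂g/∂x = -4y - 8x - 4 = 0, so (y, x) = (5/4, -9/8).
The Hessian has g_{yy} = 2, g_{xx} = -8, g_{yx} = -4, giving D = -32 < 0, so the point is a saddle point.
g(5/4, -9/8) = 15/8.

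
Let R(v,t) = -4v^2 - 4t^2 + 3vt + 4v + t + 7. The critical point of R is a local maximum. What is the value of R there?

∂R/∂v = -8v + 3t + 4 = 0 and ∂R/∂t = 3v - 8t + 1 = 0, so (v, t) = (7/11, 4/11).
The Hessian has R_{vv} = -8, R_{tt} = -8, R_{vt} = 3, giving D = 55 > 0 with R_{vv} < 0, so the point is a local maximum.
R(7/11, 4/11) = 93/11.

93/11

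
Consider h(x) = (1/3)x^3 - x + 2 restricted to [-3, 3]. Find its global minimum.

-4

h'(x) = x^2 - 1, which vanishes at x = -1 and x = 1.
Candidates: h(-3) = -4, h(-1) = 8/3, h(1) = 4/3, h(3) = 8.
The minimum over the interval is -4, attained at x = -3.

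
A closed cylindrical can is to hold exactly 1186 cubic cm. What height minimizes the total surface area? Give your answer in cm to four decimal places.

With radius r and height h, πr²h = 1186 so h = 1186/(πr²), and S(r) = 2πr² + 2πrh = 2πr² + 2·1186/r.
S'(r) = 4πr − 2·1186/r² = 0 ⇒ r³ = 1186/(2π), so r ≈ 5.7363 and h = 2r ≈ 11.4727.
S''(r) = 4π + 4·1186/r³ > 0, so this is the minimum; S ≈ 620.2560.

11.4727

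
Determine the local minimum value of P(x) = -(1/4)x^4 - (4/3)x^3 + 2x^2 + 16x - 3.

Critical points: P'(x) = -x^3 - 4x^2 + 4x + 16 vanishes at x = -4, -2, 2.
P''(x) = -3x^2 - 8x + 4. P''(-4) = -12 < 0 ⇒ local maximum; P''(-2) = 8 > 0 ⇒ local minimum; P''(2) = -24 < 0 ⇒ local maximum.
Thus P has its local minimum at x = -2, with value -61/3.

-61/3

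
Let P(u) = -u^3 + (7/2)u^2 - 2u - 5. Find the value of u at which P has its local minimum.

P'(u) = -3u^2 + 7u - 2. Setting P'(u) = 0 gives u ∈ {1/3, 2}.
Second-derivative test with P''(u) = -6u + 7: P''(1/3) = 5 > 0 ⇒ local minimum; P''(2) = -5 < 0 ⇒ local maximum.
The local minimum is P(1/3) = -287/54.

1/3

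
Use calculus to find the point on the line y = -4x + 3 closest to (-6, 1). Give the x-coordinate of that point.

2/17

Minimize D(x)^2 = (x + 6)^2 + (-4x + 2)^2.
d/dx[D^2] = 2(x + 6) + 2·(-4)·(-4x + 2) = 0 ⇒ x = 2/17.
Then y = 43/17 and the distance is √(676/17) ≈ 6.3059.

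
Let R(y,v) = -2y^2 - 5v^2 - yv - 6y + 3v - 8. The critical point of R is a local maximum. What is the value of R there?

∂R/∂y = -4y - v - 6 = 0 and ∂R/∂v = -y - 10v + 3 = 0, so (y, v) = (-21/13, 6/13).
The Hessian has R_{yy} = -4, R_{vv} = -10, R_{yv} = -1, giving D = 39 > 0 with R_{yy} < 0, so the point is a local maximum.
R(-21/13, 6/13) = -32/13.

-32/13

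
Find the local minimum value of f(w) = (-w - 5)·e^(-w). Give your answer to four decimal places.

-54.5982

Differentiating with the product rule gives f'(w) = (w + 4)·e^(-w). Since e^(-w) > 0, the only critical point is w = -4.
f''(-4) has the same sign as 1 > 0, so this is a local minimum.
f(-4) = (-1)·e^(4) ≈ -54.5982.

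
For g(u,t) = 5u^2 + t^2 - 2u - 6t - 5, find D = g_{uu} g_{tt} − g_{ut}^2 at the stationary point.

∂g/∂u = 10u - 2 = 0 and ∂g/∂t = 2t - 6 = 0, so (u, t) = (1/5, 3).
The Hessian has g_{uu} = 10, g_{tt} = 2, g_{ut} = 0, giving D = 20 > 0 with g_{uu} > 0, so the point is a local minimum.
D = (10)·(2) − (0)^2 = 20.

20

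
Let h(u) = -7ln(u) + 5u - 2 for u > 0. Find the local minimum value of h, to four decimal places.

2.6447

h'(u) = -7/u + 5 = 0 gives u = 7/5.
h''(u) = 7/u², which is positive for u > 0, so this is a local minimum.
h(7/5) = -7·ln(7/5) + 7 - 2 ≈ 2.6447.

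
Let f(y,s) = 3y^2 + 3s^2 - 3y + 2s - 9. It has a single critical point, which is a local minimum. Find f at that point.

∂f/∂y = 6y - 3 = 0 and ∂f/∂s = 6s + 2 = 0, so (y, s) = (1/2, -1/3).
The Hessian has f_{yy} = 6, f_{ss} = 6, f_{ys} = 0, giving D = 36 > 0 with f_{yy} > 0, so the point is a local minimum.
f(1/2, -1/3) = -121/12.

-121/12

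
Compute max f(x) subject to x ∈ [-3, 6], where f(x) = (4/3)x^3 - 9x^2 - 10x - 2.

7/12

The derivative is 4x^2 - 18x - 10, which vanishes at x = -1/2 and x = 5.
Candidates: f(-3) = -89,  f(-1/2) = 7/12,  f(5) = -331/3,  f(6) = -98.
Hence the absolute maximum is 7/12 at x = -1/2.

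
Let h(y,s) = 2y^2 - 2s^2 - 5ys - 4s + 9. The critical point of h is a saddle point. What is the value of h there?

∂h/∂y = 4y - 5s = 0 and ∂h/∂s = -5y - 4s - 4 = 0, so (y, s) = (-20/41, -16/41).
The Hessian has h_{yy} = 4, h_{ss} = -4, h_{ys} = -5, giving D = -41 < 0, so the point is a saddle point.
h(-20/41, -16/41) = 401/41.

401/41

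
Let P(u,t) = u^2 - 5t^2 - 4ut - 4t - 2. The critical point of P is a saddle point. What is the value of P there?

-14/9

∂P/∂u = 2u - 4t = 0 and ∂P/∂t = -4u - 10t - 4 = 0, so (u, t) = (-4/9, -2/9).
The Hessian has P_{uu} = 2, P_{tt} = -10, P_{ut} = -4, giving D = -36 < 0, so the point is a saddle point.
P(-4/9, -2/9) = -14/9.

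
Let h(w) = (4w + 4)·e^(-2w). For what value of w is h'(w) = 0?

-1/2

h'(w) = 4·e^(-2w) + (4w + 4)·(-2)·e^(-2w) = (-8w - 4)·e^(-2w). Since e^(-2w) > 0, the only critical point is w = -1/2.
h''(-1/2) has the same sign as -8 < 0, so this is a local maximum.
h(-1/2) = (2)·e^(1) ≈ 5.4366.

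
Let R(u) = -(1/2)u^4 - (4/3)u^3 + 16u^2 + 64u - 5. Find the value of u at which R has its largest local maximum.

R'(u) = -2u^3 - 4u^2 + 32u + 64. Setting R'(u) = 0 gives u ∈ {-4, -2, 4}.
Second-derivative test with R''(u) = -6u^2 - 8u + 32: R''(-4) = -32 < 0 ⇒ local maximum; R''(-2) = 24 > 0 ⇒ local minimum; R''(4) = -96 < 0 ⇒ local maximum.
So the largest local maximum value is R(4) = 881/3.

4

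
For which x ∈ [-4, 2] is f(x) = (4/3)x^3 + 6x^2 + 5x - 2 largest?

2

f'(x) = 4x^2 + 12x + 5, which vanishes at x = -5/2 and x = -1/2.
Evaluating at the critical points and endpoints: f(-4) = -34/3, f(-5/2) = 13/6, f(-1/2) = -19/6, f(2) = 128/3.
The maximum over the interval is 128/3, attained at x = 2.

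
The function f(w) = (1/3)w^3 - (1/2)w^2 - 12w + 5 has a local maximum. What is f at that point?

55/2

Critical points: f'(w) = w^2 - w - 12 vanishes at w = -3, 4.
Second-derivative test with f''(w) = 2w - 1: f''(-3) = -7 < 0 ⇒ local maximum; f''(4) = 7 > 0 ⇒ local minimum.
Thus f has its local maximum at w = -3, with value 55/2.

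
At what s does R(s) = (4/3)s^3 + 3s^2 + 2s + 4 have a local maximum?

Critical points: R'(s) = 4s^2 + 6s + 2 vanishes at s = -1, -1/2.
Since R''(s) = 8s + 6, we get R''(-1) = -2 < 0 ⇒ local maximum; R''(-1/2) = 2 > 0 ⇒ local minimum.
The local maximum is R(-1) = 11/3.

-1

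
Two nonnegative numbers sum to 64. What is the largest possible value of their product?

1024

With x + y = 64, the product is P(x) = x(64 − x).
P'(x) = 64 − 2x = 0 gives x = 32; P'' = −2 < 0, so this is the maximum.
P = 32·32 = 1024.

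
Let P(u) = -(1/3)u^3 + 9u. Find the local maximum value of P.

18

P'(u) = -u^2 + 9 = 0 at u = -3, 3.
Since P''(u) = -2u, we get P''(-3) = 6 > 0 ⇒ local minimum; P''(3) = -6 < 0 ⇒ local maximum.
So the local maximum value is P(3) = 18.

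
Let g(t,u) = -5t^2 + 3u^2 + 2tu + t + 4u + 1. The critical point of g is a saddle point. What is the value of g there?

-21/64

∂g/∂t = -10t + 2u + 1 = 0 and ∂g/∂u = 2t + 6u + 4 = 0, so (t, u) = (-1/32, -21/32).
The Hessian has g_{tt} = -10, g_{uu} = 6, g_{tu} = 2, giving D = -64 < 0, so the point is a saddle point.
g(-1/32, -21/32) = -21/64.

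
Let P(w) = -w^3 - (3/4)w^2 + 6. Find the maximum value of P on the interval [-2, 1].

11

P'(w) = -3w^2 - (3/2)w, which vanishes at w = -1/2 and w = 0.
Evaluating at the critical points and endpoints: P(-2) = 11, P(-1/2) = 95/16, P(0) = 6, P(1) = 17/4.
Hence the absolute maximum is 11 at w = -2.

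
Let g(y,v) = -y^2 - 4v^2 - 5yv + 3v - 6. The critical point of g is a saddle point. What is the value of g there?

-7

∂g/∂y = -2y - 5v = 0 and ∂g/∂v = -5y - 8v + 3 = 0, so (y, v) = (5/3, -2/3).
The Hessian has g_{yy} = -2, g_{vv} = -8, g_{yv} = -5, giving D = -9 < 0, so the point is a saddle point.
g(5/3, -2/3) = -7.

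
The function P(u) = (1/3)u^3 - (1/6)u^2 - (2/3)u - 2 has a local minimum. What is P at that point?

P'(u) = u^2 - (1/3)u - 2/3. Setting P'(u) = 0 gives u ∈ {-2/3, 1}.
Since P''(u) = 2u - 1/3, we get P''(-2/3) = -5/3 < 0 ⇒ local maximum; P''(1) = 5/3 > 0 ⇒ local minimum.
Thus P has its local minimum at u = 1, with value -5/2.

-5/2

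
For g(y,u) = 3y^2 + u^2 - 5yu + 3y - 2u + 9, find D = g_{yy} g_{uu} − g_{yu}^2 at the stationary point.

∂g/∂y = 6y - 5u + 3 = 0 and ∂g/∂u = -5y + 2u - 2 = 0, so (y, u) = (-4/13, 3/13).
The Hessian has g_{yy} = 6, g_{uu} = 2, g_{yu} = -5, giving D = -13 < 0, so the point is a saddle point.
D = (6)·(2) − (-5)^2 = -13.

-13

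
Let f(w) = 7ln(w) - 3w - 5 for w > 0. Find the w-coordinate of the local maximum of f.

7/3

f'(w) = 7/w − 3 = 0 gives w = 7/3.
f''(w) = -7/w², which is negative for w > 0, so this is a local maximum.
f(7/3) = 7·ln(7/3) - 7 - 5 ≈ -6.0689.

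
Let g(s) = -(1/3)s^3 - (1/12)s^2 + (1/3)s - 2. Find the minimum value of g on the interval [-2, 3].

The derivative is -s^2 - (1/6)s + 1/3, which vanishes at s = -2/3 and s = 1/2.
Evaluating at the critical points and endpoints: g(-2) = -1/3, g(-2/3) = -175/81, g(1/2) = -91/48, g(3) = -43/4.
So the minimum is g(3) = -43/4.

-43/4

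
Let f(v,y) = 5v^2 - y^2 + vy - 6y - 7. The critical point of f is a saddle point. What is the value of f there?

11/7

∂f/∂v = 10v + y = 0 and ∂f/∂y = v - 2y - 6 = 0, so (v, y) = (2/7, -20/7).
The Hessian has f_{vv} = 10, f_{yy} = -2, f_{vy} = 1, giving D = -21 < 0, so the point is a saddle point.
f(2/7, -20/7) = 11/7.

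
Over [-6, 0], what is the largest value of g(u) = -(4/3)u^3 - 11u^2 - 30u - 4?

68

g'(u) = -4u^2 - 22u - 30, which vanishes at u = -3 and u = -5/2.
Candidates: g(-6) = 68,  g(-3) = 23,  g(-5/2) = 277/12,  g(0) = -4.
Hence the absolute maximum is 68 at u = -6.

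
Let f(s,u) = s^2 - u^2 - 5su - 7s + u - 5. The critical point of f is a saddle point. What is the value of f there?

∂f/∂s = 2s - 5u - 7 = 0 and ∂f/∂u = -5s - 2u + 1 = 0, so (s, u) = (19/29, -33/29).
The Hessian has f_{ss} = 2, f_{uu} = -2, f_{su} = -5, giving D = -29 < 0, so the point is a saddle point.
f(19/29, -33/29) = -228/29.

-228/29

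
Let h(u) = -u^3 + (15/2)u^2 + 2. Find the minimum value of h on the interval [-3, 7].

The derivative is -3u^2 + 15u, which vanishes at u = 0 and u = 5.
Candidates: h(-3) = 193/2,  h(0) = 2,  h(5) = 129/2,  h(7) = 53/2.
Hence the absolute minimum is 2 at u = 0.

2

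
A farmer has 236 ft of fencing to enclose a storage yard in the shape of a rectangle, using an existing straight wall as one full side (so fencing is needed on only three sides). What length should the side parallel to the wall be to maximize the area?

Let the sides perpendicular to the wall have length x and the parallel side y, so 2x + y = 236 and the area is A = xy = x(236 − 2x).
A'(x) = 236 − 4x = 0 gives x = 59, and A''(x) = −4 < 0 confirms a maximum.
Then y = 236 − 2·59 = 118 and A = 6962.

118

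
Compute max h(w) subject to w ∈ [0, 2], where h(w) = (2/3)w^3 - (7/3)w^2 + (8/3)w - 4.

Differentiating, h'(w) = 2w^2 - (14/3)w + 8/3; which vanishes at w = 1 and w = 4/3.
Evaluating at the critical points and endpoints: h(0) = -4, h(1) = -3, h(4/3) = -244/81, h(2) = -8/3.
So the maximum is h(2) = -8/3.

-8/3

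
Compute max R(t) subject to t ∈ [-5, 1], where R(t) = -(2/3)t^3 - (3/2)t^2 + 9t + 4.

Differentiating, R'(t) = -2t^2 - 3t + 9; whose only zero in [-5, 1] is t = -3.
Candidates: R(-5) = 29/6; R(-3) = -37/2; R(1) = 65/6.
The maximum over the interval is 65/6, attained at t = 1.

65/6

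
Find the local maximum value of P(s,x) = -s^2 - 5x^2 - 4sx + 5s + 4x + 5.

∂P/∂s = -2s - 4x + 5 = 0 and ∂P/∂x = -4s - 10x + 4 = 0, so (s, x) = (17/2, -3).
The Hessian has P_{ss} = -2, P_{xx} = -10, P_{sx} = -4, giving D = 4 > 0 with P_{ss} < 0, so the point is a local maximum.
P(17/2, -3) = 81/4.

81/4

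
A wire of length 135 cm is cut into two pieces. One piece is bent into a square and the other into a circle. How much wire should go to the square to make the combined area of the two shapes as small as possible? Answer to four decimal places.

Let x be the length used for the square. Square side x/4; circle radius (135−x)/(2π).
A(x) = (x/4)² + π·((135−x)/(2π))² = x²/16 + (135−x)²/(4π) for 0 ≤ x ≤ 135. A'(x) = x/8 − (135−x)/(2π) = 0 gives x = 4·135/(π+4) ≈ 75.6134.
A'' = 1/8 + 1/(2π) > 0, so this gives the minimum combined area; x ≈ 75.6134 cm to the square.

75.6134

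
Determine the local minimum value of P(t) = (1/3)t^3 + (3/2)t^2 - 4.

-4

P'(t) = t^2 + 3t = 0 at t = -3, 0.
Second-derivative test with P''(t) = 2t + 3: P''(-3) = -3 < 0 ⇒ local maximum; P''(0) = 3 > 0 ⇒ local minimum.
So the local minimum value is P(0) = -4.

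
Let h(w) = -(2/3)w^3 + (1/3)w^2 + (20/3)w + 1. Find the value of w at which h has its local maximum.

2

h'(w) = -2w^2 + (2/3)w + 20/3. Setting h'(w) = 0 gives w ∈ {-5/3, 2}.
Since h''(w) = -4w + 2/3, we get h''(-5/3) = 22/3 > 0 ⇒ local minimum; h''(2) = -22/3 < 0 ⇒ local maximum.
So the local maximum value is h(2) = 31/3.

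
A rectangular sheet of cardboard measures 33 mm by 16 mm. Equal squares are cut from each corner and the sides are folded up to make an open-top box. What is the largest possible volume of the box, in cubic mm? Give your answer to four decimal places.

819.5364

With cut size x, the volume is V(x) = x(33 − 2x)(16 − 2x) for 0 < x < 8.
V'(x) = 12x^2 − 196x + 528. Setting V'(x) = 0 gives x ≈ 3.4028 (the root in (0, 8)).
V''(x) = 24x − 196 is negative there, so this is the maximum; V ≈ 819.5364.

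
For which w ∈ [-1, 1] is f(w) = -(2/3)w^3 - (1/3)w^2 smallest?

1

f'(w) = -2w^2 - (2/3)w, which vanishes at w = -1/3 and w = 0.
Evaluating at the critical points and endpoints: f(-1) = 1/3,  f(-1/3) = -1/81,  f(0) = 0,  f(1) = -1.
The minimum over the interval is -1, attained at w = 1.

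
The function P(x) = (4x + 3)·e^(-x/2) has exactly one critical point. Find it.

5/4

Differentiating with the product rule gives P'(x) = (-2x + 5/2)·e^(-x/2). Since e^(-x/2) > 0, the only critical point is x = 5/4.
P''(5/4) has the same sign as -2 < 0, so this is a local maximum.
P(5/4) = (8)·e^(-5/8) ≈ 4.2821.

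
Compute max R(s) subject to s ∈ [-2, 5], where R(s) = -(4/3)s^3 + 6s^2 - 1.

101/3

Differentiating, R'(s) = -4s^2 + 12s; which vanishes at s = 0 and s = 3.
Compare values at every candidate in [-2, 5]: R(-2) = 101/3; R(0) = -1; R(3) = 17; R(5) = -53/3.
So the maximum is R(-2) = 101/3.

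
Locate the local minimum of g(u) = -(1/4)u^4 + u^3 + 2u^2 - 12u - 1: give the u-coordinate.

g'(u) = -u^3 + 3u^2 + 4u - 12. Setting g'(u) = 0 gives u ∈ {-2, 2, 3}.
Since g''(u) = -3u^2 + 6u + 4, we get g''(-2) = -20 < 0 ⇒ local maximum; g''(2) = 4 > 0 ⇒ local minimum; g''(3) = -5 < 0 ⇒ local maximum.
So the local minimum value is g(2) = -13.

2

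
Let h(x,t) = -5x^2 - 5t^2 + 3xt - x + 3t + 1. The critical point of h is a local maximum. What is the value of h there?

132/91

∂h/∂x = -10x + 3t - 1 = 0 and ∂h/∂t = 3x - 10t + 3 = 0, so (x, t) = (-1/91, 27/91).
The Hessian has h_{xx} = -10, h_{tt} = -10, h_{xt} = 3, giving D = 91 > 0 with h_{xx} < 0, so the point is a local maximum.
h(-1/91, 27/91) = 132/91.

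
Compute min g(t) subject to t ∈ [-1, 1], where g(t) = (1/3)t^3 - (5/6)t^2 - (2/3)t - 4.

-31/6

Differentiating, g'(t) = t^2 - (5/3)t - 2/3; whose only zero in [-1, 1] is t = -1/3.
Candidates: g(-1) = -9/2, g(-1/3) = -629/162, g(1) = -31/6.
So the minimum is g(1) = -31/6.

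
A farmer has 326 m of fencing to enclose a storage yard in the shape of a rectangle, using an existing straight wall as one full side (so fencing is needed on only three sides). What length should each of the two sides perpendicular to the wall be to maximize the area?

163/2

Let the sides perpendicular to the wall have length x and the parallel side y, so 2x + y = 326 and the area is A = xy = x(326 − 2x).
A'(x) = 326 − 4x = 0 gives x = 163/2, and A''(x) = −4 < 0 confirms a maximum.
Then y = 326 − 2·163/2 = 163 and A = 26569/2.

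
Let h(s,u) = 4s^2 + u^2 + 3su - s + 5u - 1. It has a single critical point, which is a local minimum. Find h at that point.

∂h/∂s = 8s + 3u - 1 = 0 and ∂h/∂u = 3s + 2u + 5 = 0, so (s, u) = (17/7, -43/7).
The Hessian has h_{ss} = 8, h_{uu} = 2, h_{su} = 3, giving D = 7 > 0 with h_{ss} > 0, so the point is a local minimum.
h(17/7, -43/7) = -123/7.

-123/7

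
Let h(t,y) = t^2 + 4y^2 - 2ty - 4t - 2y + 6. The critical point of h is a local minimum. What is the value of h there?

-1

∂h/∂t = 2t - 2y - 4 = 0 and ∂h/∂y = -2t + 8y - 2 = 0, so (t, y) = (3, 1).
The Hessian has h_{tt} = 2, h_{yy} = 8, h_{ty} = -2, giving D = 12 > 0 with h_{tt} > 0, so the point is a local minimum.
h(3, 1) = -1.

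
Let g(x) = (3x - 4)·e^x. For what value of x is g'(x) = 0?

1/3

By the product rule, g'(x) = (3x - 1)·e^x. Since e^x > 0, the only critical point is x = 1/3.
g''(1/3) has the same sign as 3 > 0, so this is a local minimum.
g(1/3) = (-3)·e^(1/3) ≈ -4.1868.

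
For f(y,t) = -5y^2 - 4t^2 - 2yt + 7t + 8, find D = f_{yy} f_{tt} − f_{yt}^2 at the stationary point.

∂f/∂y = -10y - 2t = 0 and ∂f/∂t = -2y - 8t + 7 = 0, so (y, t) = (-7/38, 35/38).
The Hessian has f_{yy} = -10, f_{tt} = -8, f_{yt} = -2, giving D = 76 > 0 with f_{yy} < 0, so the point is a local maximum.
D = (-10)·(-8) − (-2)^2 = 76.

76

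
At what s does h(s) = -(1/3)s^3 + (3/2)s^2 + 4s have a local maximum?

h'(s) = -s^2 + 3s + 4. Setting h'(s) = 0 gives s ∈ {-1, 4}.
Second-derivative test with h''(s) = -2s + 3: h''(-1) = 5 > 0 ⇒ local minimum; h''(4) = -5 < 0 ⇒ local maximum.
So the local maximum value is h(4) = 56/3.

4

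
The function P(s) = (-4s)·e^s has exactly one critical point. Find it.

By the product rule, P'(s) = (-4s - 4)·e^s. Since e^s > 0, the only critical point is s = -1.
P''(-1) has the same sign as -4 < 0, so this is a local maximum.
P(-1) = (4)·e^(-1) ≈ 1.4715.

-1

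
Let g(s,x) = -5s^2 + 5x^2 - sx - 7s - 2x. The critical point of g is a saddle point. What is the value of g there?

∂g/∂s = -10s - x - 7 = 0 and ∂g/∂x = -s + 10x - 2 = 0, so (s, x) = (-72/101, 13/101).
The Hessian has g_{ss} = -10, g_{xx} = 10, g_{sx} = -1, giving D = -101 < 0, so the point is a saddle point.
g(-72/101, 13/101) = 239/101.

239/101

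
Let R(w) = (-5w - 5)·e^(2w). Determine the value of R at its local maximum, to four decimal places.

0.1245

Differentiating with the product rule gives R'(w) = (-10w - 15)·e^(2w). Since e^(2w) > 0, the only critical point is w = -3/2.
R''(-3/2) has the same sign as -10 < 0, so this is a local maximum.
R(-3/2) = (5/2)·e^(-3) ≈ 0.1245.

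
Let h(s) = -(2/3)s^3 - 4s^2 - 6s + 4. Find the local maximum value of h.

20/3

Critical points: h'(s) = -2s^2 - 8s - 6 vanishes at s = -3, -1.
Second-derivative test with h''(s) = -4s - 8: h''(-3) = 4 > 0 ⇒ local minimum; h''(-1) = -4 < 0 ⇒ local maximum.
So the local maximum value is h(-1) = 20/3.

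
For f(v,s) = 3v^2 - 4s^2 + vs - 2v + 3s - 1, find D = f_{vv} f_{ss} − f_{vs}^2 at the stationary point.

∂f/∂v = 6v + s - 2 = 0 and ∂f/∂s = v - 8s + 3 = 0, so (v, s) = (13/49, 20/49).
The Hessian has f_{vv} = 6, f_{ss} = -8, f_{vs} = 1, giving D = -49 < 0, so the point is a saddle point.
D = (6)·(-8) − (1)^2 = -49.

-49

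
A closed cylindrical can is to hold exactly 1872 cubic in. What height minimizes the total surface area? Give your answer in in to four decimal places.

13.3579

With radius r and height h, πr²h = 1872 so h = 1872/(πr²), and S(r) = 2πr² + 2πrh = 2πr² + 2·1872/r.
S'(r) = 4πr − 2·1872/r² = 0 ⇒ r³ = 1872/(2π), so r ≈ 6.6790 and h = 2r ≈ 13.3579.
S''(r) = 4π + 4·1872/r³ > 0, so this is the minimum; S ≈ 840.8498.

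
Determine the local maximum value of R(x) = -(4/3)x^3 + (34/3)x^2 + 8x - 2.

166

R'(x) = -4x^2 + (68/3)x + 8. Setting R'(x) = 0 gives x ∈ {-1/3, 6}.
Second-derivative test with R''(x) = -8x + 68/3: R''(-1/3) = 76/3 > 0 ⇒ local minimum; R''(6) = -76/3 < 0 ⇒ local maximum.
So the local maximum value is R(6) = 166.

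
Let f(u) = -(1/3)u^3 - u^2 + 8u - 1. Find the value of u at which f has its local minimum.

-4

Critical points: f'(u) = -u^2 - 2u + 8 vanishes at u = -4, 2.
Second-derivative test with f''(u) = -2u - 2: f''(-4) = 6 > 0 ⇒ local minimum; f''(2) = -6 < 0 ⇒ local maximum.
So the local minimum value is f(-4) = -83/3.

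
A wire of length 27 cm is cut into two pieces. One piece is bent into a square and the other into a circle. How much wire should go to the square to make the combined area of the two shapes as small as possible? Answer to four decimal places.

Let x be the length used for the square. Square side x/4; circle radius (27−x)/(2π).
A(x) = (x/4)² + π·((27−x)/(2π))² = x²/16 + (27−x)²/(4π) for 0 ≤ x ≤ 27. A'(x) = x/8 − (27−x)/(2π) = 0 gives x = 4·27/(π+4) ≈ 15.1227.
A'' = 1/8 + 1/(2π) > 0, so this gives the minimum combined area; x ≈ 15.1227 cm to the square.

15.1227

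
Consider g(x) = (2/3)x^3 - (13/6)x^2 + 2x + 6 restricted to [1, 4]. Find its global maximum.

22

g'(x) = 2x^2 - (13/3)x + 2, whose only zero in [1, 4] is x = 3/2.
Candidates: g(1) = 13/2,  g(3/2) = 51/8,  g(4) = 22.
Hence the absolute maximum is 22 at x = 4.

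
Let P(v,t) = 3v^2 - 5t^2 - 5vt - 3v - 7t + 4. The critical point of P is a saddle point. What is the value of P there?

547/85

∂P/∂v = 6v - 5t - 3 = 0 and ∂P/∂t = -5v - 10t - 7 = 0, so (v, t) = (-1/17, -57/85).
The Hessian has P_{vv} = 6, P_{tt} = -10, P_{vt} = -5, giving D = -85 < 0, so the point is a saddle point.
P(-1/17, -57/85) = 547/85.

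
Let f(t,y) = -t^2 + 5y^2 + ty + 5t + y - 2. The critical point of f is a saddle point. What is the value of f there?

11/3

∂f/∂t = -2t + y + 5 = 0 and ∂f/∂y = t + 10y + 1 = 0, so (t, y) = (7/3, -1/3).
The Hessian has f_{tt} = -2, f_{yy} = 10, f_{ty} = 1, giving D = -21 < 0, so the point is a saddle point.
f(7/3, -1/3) = 11/3.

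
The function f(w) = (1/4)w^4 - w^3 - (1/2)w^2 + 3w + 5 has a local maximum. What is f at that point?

27/4

f'(w) = w^3 - 3w^2 - w + 3 = 0 at w = -1, 1, 3.
Since f''(w) = 3w^2 - 6w - 1, we get f''(-1) = 8 > 0 ⇒ local minimum; f''(1) = -4 < 0 ⇒ local maximum; f''(3) = 8 > 0 ⇒ local minimum.
So the local maximum value is f(1) = 27/4.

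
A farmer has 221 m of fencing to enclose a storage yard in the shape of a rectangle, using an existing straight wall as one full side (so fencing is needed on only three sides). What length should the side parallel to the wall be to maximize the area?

221/2

Let the sides perpendicular to the wall have length x and the parallel side y, so 2x + y = 221 and the area is A = xy = x(221 − 2x).
A'(x) = 221 − 4x = 0 gives x = 221/4, and A''(x) = −4 < 0 confirms a maximum.
Then y = 221 − 2·221/4 = 221/2 and A = 48841/8.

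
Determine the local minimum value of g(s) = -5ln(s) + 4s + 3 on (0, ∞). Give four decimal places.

6.8843

g'(s) = -5/s + 4 = 0 gives s = 5/4.
g''(s) = 5/s², which is positive for s > 0, so this is a local minimum.
g(5/4) = -5·ln(5/4) + 5 + 3 ≈ 6.8843.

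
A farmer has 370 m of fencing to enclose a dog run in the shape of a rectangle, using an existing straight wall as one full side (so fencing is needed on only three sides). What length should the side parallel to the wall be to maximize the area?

185

Let the sides perpendicular to the wall have length x and the parallel side y, so 2x + y = 370 and the area is A = xy = x(370 − 2x).
A'(x) = 370 − 4x = 0 gives x = 185/2, and A''(x) = −4 < 0 confirms a maximum.
Then y = 370 − 2·185/2 = 185 and A = 34225/2.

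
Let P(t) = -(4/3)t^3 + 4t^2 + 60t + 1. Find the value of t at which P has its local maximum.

Critical points: P'(t) = -4t^2 + 8t + 60 vanishes at t = -3, 5.
Since P''(t) = -8t + 8, we get P''(-3) = 32 > 0 ⇒ local minimum; P''(5) = -32 < 0 ⇒ local maximum.
The local maximum is P(5) = 703/3.

5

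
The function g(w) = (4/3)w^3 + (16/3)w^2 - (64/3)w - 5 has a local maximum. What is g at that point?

241/3

Critical points: g'(w) = 4w^2 + (32/3)w - 64/3 vanishes at w = -4, 4/3.
g''(w) = 8w + 32/3. g''(-4) = -64/3 < 0 ⇒ local maximum; g''(4/3) = 64/3 > 0 ⇒ local minimum.
The local maximum is g(-4) = 241/3.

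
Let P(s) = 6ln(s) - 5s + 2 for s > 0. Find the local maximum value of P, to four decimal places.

P'(s) = 6/s − 5 = 0 gives s = 6/5.
P''(s) = -6/s², which is negative for s > 0, so this is a local maximum.
P(6/5) = 6·ln(6/5) - 6 + 2 ≈ -2.9061.

-2.9061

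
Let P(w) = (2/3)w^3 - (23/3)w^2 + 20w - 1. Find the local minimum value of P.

P'(w) = 2w^2 - (46/3)w + 20 = 0 at w = 5/3, 6.
Since P''(w) = 4w - 46/3, we get P''(5/3) = -26/3 < 0 ⇒ local maximum; P''(6) = 26/3 > 0 ⇒ local minimum.
The local minimum is P(6) = -13.

-13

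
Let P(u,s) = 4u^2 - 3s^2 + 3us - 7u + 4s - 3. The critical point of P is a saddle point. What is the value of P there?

∂P/∂u = 8u + 3s - 7 = 0 and ∂P/∂s = 3u - 6s + 4 = 0, so (u, s) = (10/19, 53/57).
The Hessian has P_{uu} = 8, P_{ss} = -6, P_{us} = 3, giving D = -57 < 0, so the point is a saddle point.
P(10/19, 53/57) = -170/57.

-170/57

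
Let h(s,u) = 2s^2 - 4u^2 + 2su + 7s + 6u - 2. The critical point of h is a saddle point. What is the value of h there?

-70/9

∂h/∂s = 4s + 2u + 7 = 0 and ∂h/∂u = 2s - 8u + 6 = 0, so (s, u) = (-17/9, 5/18).
The Hessian has h_{ss} = 4, h_{uu} = -8, h_{su} = 2, giving D = -36 < 0, so the point is a saddle point.
h(-17/9, 5/18) = -70/9.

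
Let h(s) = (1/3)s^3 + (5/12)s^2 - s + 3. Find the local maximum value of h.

h'(s) = s^2 + (5/6)s - 1. Setting h'(s) = 0 gives s ∈ {-3/2, 2/3}.
Second-derivative test with h''(s) = 2s + 5/6: h''(-3/2) = -13/6 < 0 ⇒ local maximum; h''(2/3) = 13/6 > 0 ⇒ local minimum.
The local maximum is h(-3/2) = 69/16.

69/16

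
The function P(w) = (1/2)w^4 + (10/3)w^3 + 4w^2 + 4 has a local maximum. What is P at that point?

Critical points: P'(w) = 2w^3 + 10w^2 + 8w vanishes at w = -4, -1, 0.
Second-derivative test with P''(w) = 6w^2 + 20w + 8: P''(-4) = 24 > 0 ⇒ local minimum; P''(-1) = -6 < 0 ⇒ local maximum; P''(0) = 8 > 0 ⇒ local minimum.
Thus P has its local maximum at w = -1, with value 31/6.

31/6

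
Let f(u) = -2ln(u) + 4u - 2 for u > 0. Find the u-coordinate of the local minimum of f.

1/2

f'(u) = -2/u + 4 = 0 gives u = 1/2.
f''(u) = 2/u², which is positive for u > 0, so this is a local minimum.
f(1/2) = -2·ln(1/2) + 2 - 2 ≈ 1.3863.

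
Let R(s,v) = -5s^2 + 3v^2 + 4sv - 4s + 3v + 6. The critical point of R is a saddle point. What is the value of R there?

507/76

∂R/∂s = -10s + 4v - 4 = 0 and ∂R/∂v = 4s + 6v + 3 = 0, so (s, v) = (-9/19, -7/38).
The Hessian has R_{ss} = -10, R_{vv} = 6, R_{sv} = 4, giving D = -76 < 0, so the point is a saddle point.
R(-9/19, -7/38) = 507/76.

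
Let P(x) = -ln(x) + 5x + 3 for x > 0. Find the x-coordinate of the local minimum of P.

P'(x) = -1/x + 5 = 0 gives x = 1/5.
P''(x) = 1/x², which is positive for x > 0, so this is a local minimum.
P(1/5) = -1·ln(1/5) + 1 + 3 ≈ 5.6094.

1/5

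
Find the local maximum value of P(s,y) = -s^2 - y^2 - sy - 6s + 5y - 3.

∂P/∂s = -2s - y - 6 = 0 and ∂P/∂y = -s - 2y + 5 = 0, so (s, y) = (-17/3, 16/3).
The Hessian has P_{ss} = -2, P_{yy} = -2, P_{sy} = -1, giving D = 3 > 0 with P_{ss} < 0, so the point is a local maximum.
P(-17/3, 16/3) = 82/3.

82/3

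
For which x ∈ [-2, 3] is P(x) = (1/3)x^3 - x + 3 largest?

3

Differentiating, P'(x) = x^2 - 1; which vanishes at x = -1 and x = 1.
Compare values at every candidate in [-2, 3]: P(-2) = 7/3,  P(-1) = 11/3,  P(1) = 7/3,  P(3) = 9.
Hence the absolute maximum is 9 at x = 3.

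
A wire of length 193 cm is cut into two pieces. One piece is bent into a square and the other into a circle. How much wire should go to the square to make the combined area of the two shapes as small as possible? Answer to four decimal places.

Let x be the length used for the square. Square side x/4; circle radius (193−x)/(2π).
A(x) = (x/4)² + π·((193−x)/(2π))² = x²/16 + (193−x)²/(4π) for 0 ≤ x ≤ 193. A'(x) = x/8 − (193−x)/(2π) = 0 gives x = 4·193/(π+4) ≈ 108.0991.
A'' = 1/8 + 1/(2π) > 0, so this gives the minimum combined area; x ≈ 108.0991 cm to the square.

108.0991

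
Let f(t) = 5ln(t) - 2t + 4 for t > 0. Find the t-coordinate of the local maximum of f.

5/2

f'(t) = 5/t − 2 = 0 gives t = 5/2.
f''(t) = -5/t², which is negative for t > 0, so this is a local maximum.
f(5/2) = 5·ln(5/2) - 5 + 4 ≈ 3.5815.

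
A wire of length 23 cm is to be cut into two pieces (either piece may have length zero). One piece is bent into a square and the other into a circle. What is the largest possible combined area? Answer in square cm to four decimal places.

Let x be the length used for the square. Square side x/4; circle radius (23−x)/(2π).
A(x) = (x/4)² + π·((23−x)/(2π))² = x²/16 + (23−x)²/(4π) for 0 ≤ x ≤ 23. A'(x) = x/8 − (23−x)/(2π) = 0 gives x = 4·23/(π+4) ≈ 12.8823.
A'' > 0, so the interior critical point is a minimum; the maximum is at an endpoint. A(0) = 42.0965 and A(23) = 33.0625, so the largest area is 42.0965.

42.0965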